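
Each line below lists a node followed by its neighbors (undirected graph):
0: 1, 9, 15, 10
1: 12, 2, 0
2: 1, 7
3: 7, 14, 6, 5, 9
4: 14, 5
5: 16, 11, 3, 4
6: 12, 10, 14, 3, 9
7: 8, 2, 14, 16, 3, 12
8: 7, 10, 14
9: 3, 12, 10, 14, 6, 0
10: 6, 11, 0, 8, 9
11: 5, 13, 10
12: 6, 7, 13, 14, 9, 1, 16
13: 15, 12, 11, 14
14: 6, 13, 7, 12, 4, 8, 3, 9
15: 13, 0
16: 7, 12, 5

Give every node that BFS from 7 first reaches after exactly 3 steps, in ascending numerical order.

0, 11, 15

Level 0: 7
Level 1: 2, 3, 8, 12, 14, 16
Level 2: 1, 4, 5, 6, 9, 10, 13
Level 3: 0, 11, 15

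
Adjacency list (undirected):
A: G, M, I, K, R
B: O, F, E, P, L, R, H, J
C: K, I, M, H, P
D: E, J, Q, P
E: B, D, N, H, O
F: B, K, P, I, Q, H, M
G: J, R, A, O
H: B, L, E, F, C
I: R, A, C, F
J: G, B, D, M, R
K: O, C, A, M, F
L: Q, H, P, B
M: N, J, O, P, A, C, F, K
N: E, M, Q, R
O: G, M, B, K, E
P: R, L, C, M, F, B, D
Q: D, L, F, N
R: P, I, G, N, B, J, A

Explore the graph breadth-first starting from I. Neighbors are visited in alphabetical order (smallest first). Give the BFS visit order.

I → A → C → F → R → G → K → M → H → P → B → Q → J → N → O → E → L → D

Visit I; enqueue A, C, F, R → queue [A, C, F, R]
Visit A; enqueue G, K, M → queue [C, F, R, G, K, M]
Visit C; enqueue H, P → queue [F, R, G, K, M, H, P]
Visit F; enqueue B, Q → queue [R, G, K, M, H, P, B, Q]
Visit R; enqueue J, N → queue [G, K, M, H, P, B, Q, J, N]
Visit G; enqueue O → queue [K, M, H, P, B, Q, J, N, O]
Visit K → queue [M, H, P, B, Q, J, N, O]
Visit M → queue [H, P, B, Q, J, N, O]
Visit H; enqueue E, L → queue [P, B, Q, J, N, O, E, L]
Visit P; enqueue D → queue [B, Q, J, N, O, E, L, D]
Visit B → queue [Q, J, N, O, E, L, D]
Visit Q → queue [J, N, O, E, L, D]
Visit J → queue [N, O, E, L, D]
Visit N → queue [O, E, L, D]
Visit O → queue [E, L, D]
Visit E → queue [L, D]
Visit L → queue [D]
Visit D → queue []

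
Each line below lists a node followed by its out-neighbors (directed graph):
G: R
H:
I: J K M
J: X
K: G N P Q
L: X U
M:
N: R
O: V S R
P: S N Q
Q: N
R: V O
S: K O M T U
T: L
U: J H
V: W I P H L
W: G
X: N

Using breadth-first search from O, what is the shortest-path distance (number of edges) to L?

Level 0: O
Level 1: R, S, V
Level 2: H, I, K, L, M, P, T, U, W
Level 3: G, J, N, Q, X
L first appears at level 2.

2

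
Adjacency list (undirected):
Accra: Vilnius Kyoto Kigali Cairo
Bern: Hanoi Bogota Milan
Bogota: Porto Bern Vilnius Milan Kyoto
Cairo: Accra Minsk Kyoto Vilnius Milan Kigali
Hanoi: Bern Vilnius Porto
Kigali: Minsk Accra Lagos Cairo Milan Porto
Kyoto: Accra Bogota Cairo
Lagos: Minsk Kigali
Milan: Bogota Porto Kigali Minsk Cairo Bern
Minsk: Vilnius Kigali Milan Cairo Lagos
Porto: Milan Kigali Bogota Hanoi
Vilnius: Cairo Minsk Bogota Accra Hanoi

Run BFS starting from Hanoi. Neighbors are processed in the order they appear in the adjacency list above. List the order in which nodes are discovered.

Visit Hanoi; enqueue Bern, Vilnius, Porto → queue [Bern, Vilnius, Porto]
Visit Bern; enqueue Bogota, Milan → queue [Vilnius, Porto, Bogota, Milan]
Visit Vilnius; enqueue Cairo, Minsk, Accra → queue [Porto, Bogota, Milan, Cairo, Minsk, Accra]
Visit Porto; enqueue Kigali → queue [Bogota, Milan, Cairo, Minsk, Accra, Kigali]
Visit Bogota; enqueue Kyoto → queue [Milan, Cairo, Minsk, Accra, Kigali, Kyoto]
Visit Milan → queue [Cairo, Minsk, Accra, Kigali, Kyoto]
Visit Cairo → queue [Minsk, Accra, Kigali, Kyoto]
Visit Minsk; enqueue Lagos → queue [Accra, Kigali, Kyoto, Lagos]
Visit Accra → queue [Kigali, Kyoto, Lagos]
Visit Kigali → queue [Kyoto, Lagos]
Visit Kyoto → queue [Lagos]
Visit Lagos → queue []

Hanoi → Bern → Vilnius → Porto → Bogota → Milan → Cairo → Minsk → Accra → Kigali → Kyoto → Lagos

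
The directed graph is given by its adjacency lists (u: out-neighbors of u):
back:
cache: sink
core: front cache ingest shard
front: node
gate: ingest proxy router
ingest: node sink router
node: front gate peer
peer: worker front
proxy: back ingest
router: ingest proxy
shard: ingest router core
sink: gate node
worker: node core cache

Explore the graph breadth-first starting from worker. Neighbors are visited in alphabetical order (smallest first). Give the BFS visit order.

worker → cache → core → node → sink → front → ingest → shard → gate → peer → router → proxy → back

Visit worker; enqueue cache, core, node → queue [cache, core, node]
Visit cache; enqueue sink → queue [core, node, sink]
Visit core; enqueue front, ingest, shard → queue [node, sink, front, ingest, shard]
Visit node; enqueue gate, peer → queue [sink, front, ingest, shard, gate, peer]
Visit sink → queue [front, ingest, shard, gate, peer]
Visit front → queue [ingest, shard, gate, peer]
Visit ingest; enqueue router → queue [shard, gate, peer, router]
Visit shard → queue [gate, peer, router]
Visit gate; enqueue proxy → queue [peer, router, proxy]
Visit peer → queue [router, proxy]
Visit router → queue [proxy]
Visit proxy; enqueue back → queue [back]
Visit back → queue []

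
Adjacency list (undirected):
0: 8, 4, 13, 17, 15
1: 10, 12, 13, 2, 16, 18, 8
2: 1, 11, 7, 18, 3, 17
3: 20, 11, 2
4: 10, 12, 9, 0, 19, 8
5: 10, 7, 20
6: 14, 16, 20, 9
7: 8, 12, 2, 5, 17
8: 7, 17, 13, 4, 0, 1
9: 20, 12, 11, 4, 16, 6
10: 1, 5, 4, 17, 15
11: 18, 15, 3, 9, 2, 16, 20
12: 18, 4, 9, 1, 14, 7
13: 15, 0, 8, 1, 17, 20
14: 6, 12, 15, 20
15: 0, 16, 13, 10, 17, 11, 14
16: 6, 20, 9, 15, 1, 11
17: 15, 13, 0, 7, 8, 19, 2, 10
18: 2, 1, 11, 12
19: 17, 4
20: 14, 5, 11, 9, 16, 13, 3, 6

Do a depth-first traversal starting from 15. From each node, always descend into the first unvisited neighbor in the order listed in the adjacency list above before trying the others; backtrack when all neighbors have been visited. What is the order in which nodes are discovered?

Visit 15
15 → 0
0 → 8
8 → 7
7 → 12
12 → 18
18 → 2
2 → 1
1 → 10
10 → 5
5 → 20
20 → 14
14 → 6
6 → 16
16 → 9
9 → 11
11 → 3
9 → 4
4 → 19
19 → 17
17 → 13

15, 0, 8, 7, 12, 18, 2, 1, 10, 5, 20, 14, 6, 16, 9, 11, 3, 4, 19, 17, 13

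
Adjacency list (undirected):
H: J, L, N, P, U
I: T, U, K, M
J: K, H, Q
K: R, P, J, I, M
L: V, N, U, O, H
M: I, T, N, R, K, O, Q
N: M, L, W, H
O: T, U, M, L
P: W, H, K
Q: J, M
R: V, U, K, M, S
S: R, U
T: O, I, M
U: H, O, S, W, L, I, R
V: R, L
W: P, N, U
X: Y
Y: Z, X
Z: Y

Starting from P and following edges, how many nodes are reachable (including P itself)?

16

BFS from P visits: P, W, K, H, U, N, R, M, J, I, L, S, O, V, T, Q
Reachable nodes: 16 of 19 total.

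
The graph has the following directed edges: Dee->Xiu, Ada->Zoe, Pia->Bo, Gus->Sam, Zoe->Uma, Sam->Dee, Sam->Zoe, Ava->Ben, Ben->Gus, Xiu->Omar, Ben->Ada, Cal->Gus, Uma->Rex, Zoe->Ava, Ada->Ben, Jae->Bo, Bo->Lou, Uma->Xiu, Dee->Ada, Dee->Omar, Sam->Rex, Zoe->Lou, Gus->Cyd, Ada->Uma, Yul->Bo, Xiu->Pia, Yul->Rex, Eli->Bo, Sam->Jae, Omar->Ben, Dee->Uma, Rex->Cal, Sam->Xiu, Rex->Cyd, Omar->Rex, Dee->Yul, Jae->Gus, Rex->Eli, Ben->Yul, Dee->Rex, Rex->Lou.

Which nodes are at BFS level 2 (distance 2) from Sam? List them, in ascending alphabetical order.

Level 0: Sam
Level 1: Dee, Jae, Rex, Xiu, Zoe
Level 2: Ada, Ava, Bo, Cal, Cyd, Eli, Gus, Lou, Omar, Pia, Uma, Yul
Level 3: Ben

Ada, Ava, Bo, Cal, Cyd, Eli, Gus, Lou, Omar, Pia, Uma, Yul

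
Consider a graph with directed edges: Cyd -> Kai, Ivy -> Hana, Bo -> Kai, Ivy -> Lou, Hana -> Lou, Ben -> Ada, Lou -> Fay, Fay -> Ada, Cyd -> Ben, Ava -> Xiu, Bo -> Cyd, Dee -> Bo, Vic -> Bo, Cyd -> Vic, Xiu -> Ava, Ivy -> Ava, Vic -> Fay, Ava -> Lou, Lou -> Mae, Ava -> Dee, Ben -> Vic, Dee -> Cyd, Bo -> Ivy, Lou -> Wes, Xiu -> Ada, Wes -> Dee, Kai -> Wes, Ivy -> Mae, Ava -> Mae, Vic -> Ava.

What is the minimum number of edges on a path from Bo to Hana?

2

Level 0: Bo
Level 1: Cyd, Ivy, Kai
Level 2: Ava, Ben, Hana, Lou, Mae, Vic, Wes
Level 3: Ada, Dee, Fay, Xiu
Hana first appears at level 2.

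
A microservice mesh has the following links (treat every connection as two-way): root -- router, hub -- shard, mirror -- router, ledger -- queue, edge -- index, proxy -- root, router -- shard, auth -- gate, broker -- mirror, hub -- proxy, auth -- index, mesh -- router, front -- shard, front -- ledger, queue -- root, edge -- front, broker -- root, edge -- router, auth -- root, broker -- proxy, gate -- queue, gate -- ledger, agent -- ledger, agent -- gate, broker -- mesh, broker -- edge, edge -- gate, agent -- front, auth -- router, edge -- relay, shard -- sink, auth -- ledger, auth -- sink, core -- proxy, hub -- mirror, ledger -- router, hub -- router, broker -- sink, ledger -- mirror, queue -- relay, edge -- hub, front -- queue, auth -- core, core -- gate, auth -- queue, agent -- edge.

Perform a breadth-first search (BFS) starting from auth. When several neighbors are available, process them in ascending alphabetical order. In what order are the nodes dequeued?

auth core gate index ledger queue root router sink proxy agent edge front mirror relay broker hub mesh shard

Visit auth; enqueue core, gate, index, ledger, queue, root, router, sink → queue [core, gate, index, ledger, queue, root, router, sink]
Visit core; enqueue proxy → queue [gate, index, ledger, queue, root, router, sink, proxy]
Visit gate; enqueue agent, edge → queue [index, ledger, queue, root, router, sink, proxy, agent, edge]
Visit index → queue [ledger, queue, root, router, sink, proxy, agent, edge]
Visit ledger; enqueue front, mirror → queue [queue, root, router, sink, proxy, agent, edge, front, mirror]
Visit queue; enqueue relay → queue [root, router, sink, proxy, agent, edge, front, mirror, relay]
Visit root; enqueue broker → queue [router, sink, proxy, agent, edge, front, mirror, relay, broker]
Visit router; enqueue hub, mesh, shard → queue [sink, proxy, agent, edge, front, mirror, relay, broker, hub, mesh, shard]
Visit sink → queue [proxy, agent, edge, front, mirror, relay, broker, hub, mesh, shard]
Visit proxy → queue [agent, edge, front, mirror, relay, broker, hub, mesh, shard]
Visit agent → queue [edge, front, mirror, relay, broker, hub, mesh, shard]
Visit edge → queue [front, mirror, relay, broker, hub, mesh, shard]
Visit front → queue [mirror, relay, broker, hub, mesh, shard]
Visit mirror → queue [relay, broker, hub, mesh, shard]
Visit relay → queue [broker, hub, mesh, shard]
Visit broker → queue [hub, mesh, shard]
Visit hub → queue [mesh, shard]
Visit mesh → queue [shard]
Visit shard → queue []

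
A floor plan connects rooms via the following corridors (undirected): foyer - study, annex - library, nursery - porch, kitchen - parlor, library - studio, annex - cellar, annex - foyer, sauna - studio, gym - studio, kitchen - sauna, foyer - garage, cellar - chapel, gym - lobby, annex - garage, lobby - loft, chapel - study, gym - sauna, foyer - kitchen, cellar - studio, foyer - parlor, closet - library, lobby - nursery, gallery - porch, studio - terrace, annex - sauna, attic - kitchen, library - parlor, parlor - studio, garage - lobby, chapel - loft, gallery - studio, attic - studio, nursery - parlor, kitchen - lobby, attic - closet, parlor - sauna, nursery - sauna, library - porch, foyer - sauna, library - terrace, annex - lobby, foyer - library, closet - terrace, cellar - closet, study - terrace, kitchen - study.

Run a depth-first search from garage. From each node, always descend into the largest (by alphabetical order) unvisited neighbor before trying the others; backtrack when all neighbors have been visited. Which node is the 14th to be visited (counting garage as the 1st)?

Visit garage
garage → lobby
lobby → nursery
nursery → sauna
sauna → studio
studio → terrace
terrace → study
study → kitchen
kitchen → parlor
parlor → library
library → porch
porch → gallery
library → foyer
foyer → annex
annex → cellar
cellar → closet
closet → attic
cellar → chapel
chapel → loft
studio → gym

Visit order: garage, lobby, nursery, sauna, studio, terrace, study, kitchen, parlor, library, porch, gallery, foyer, annex, cellar, closet, attic, chapel, loft, gym

annex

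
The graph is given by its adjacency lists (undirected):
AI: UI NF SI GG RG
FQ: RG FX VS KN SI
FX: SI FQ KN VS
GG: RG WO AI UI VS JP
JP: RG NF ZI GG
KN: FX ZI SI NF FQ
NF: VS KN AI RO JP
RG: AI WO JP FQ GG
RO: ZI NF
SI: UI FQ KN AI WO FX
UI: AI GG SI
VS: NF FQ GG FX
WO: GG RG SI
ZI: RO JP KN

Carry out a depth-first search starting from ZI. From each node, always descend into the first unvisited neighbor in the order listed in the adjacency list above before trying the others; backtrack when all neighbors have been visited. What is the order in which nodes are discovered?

ZI -> RO -> NF -> VS -> FQ -> RG -> AI -> UI -> GG -> WO -> SI -> KN -> FX -> JP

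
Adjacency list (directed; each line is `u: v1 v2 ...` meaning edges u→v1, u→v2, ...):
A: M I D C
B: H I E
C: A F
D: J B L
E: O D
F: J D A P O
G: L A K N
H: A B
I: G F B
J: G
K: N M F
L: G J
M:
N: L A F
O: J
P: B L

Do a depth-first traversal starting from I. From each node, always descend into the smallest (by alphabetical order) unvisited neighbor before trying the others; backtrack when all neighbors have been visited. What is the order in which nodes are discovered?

I → B → E → D → J → G → A → C → F → O → P → L → M → K → N → H

Visit I
I → B
B → E
E → D
D → J
J → G
G → A
A → C
C → F
F → O
F → P
P → L
A → M
G → K
K → N
B → H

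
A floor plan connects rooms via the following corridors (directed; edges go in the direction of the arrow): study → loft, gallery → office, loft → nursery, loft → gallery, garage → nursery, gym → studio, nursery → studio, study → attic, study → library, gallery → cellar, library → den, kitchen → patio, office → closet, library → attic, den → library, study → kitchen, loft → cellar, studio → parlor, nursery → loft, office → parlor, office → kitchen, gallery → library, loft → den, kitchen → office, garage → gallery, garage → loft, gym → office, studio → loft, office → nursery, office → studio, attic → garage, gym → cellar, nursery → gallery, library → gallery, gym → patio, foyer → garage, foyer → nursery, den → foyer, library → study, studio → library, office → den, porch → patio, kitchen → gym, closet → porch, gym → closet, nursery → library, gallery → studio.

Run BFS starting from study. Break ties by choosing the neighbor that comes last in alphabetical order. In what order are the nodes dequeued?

Visit study; enqueue loft, library, kitchen, attic → queue [loft, library, kitchen, attic]
Visit loft; enqueue nursery, gallery, den, cellar → queue [library, kitchen, attic, nursery, gallery, den, cellar]
Visit library → queue [kitchen, attic, nursery, gallery, den, cellar]
Visit kitchen; enqueue patio, office, gym → queue [attic, nursery, gallery, den, cellar, patio, office, gym]
Visit attic; enqueue garage → queue [nursery, gallery, den, cellar, patio, office, gym, garage]
Visit nursery; enqueue studio → queue [gallery, den, cellar, patio, office, gym, garage, studio]
Visit gallery → queue [den, cellar, patio, office, gym, garage, studio]
Visit den; enqueue foyer → queue [cellar, patio, office, gym, garage, studio, foyer]
Visit cellar → queue [patio, office, gym, garage, studio, foyer]
Visit patio → queue [office, gym, garage, studio, foyer]
Visit office; enqueue parlor, closet → queue [gym, garage, studio, foyer, parlor, closet]
Visit gym → queue [garage, studio, foyer, parlor, closet]
Visit garage → queue [studio, foyer, parlor, closet]
Visit studio → queue [foyer, parlor, closet]
Visit foyer → queue [parlor, closet]
Visit parlor → queue [closet]
Visit closet; enqueue porch → queue [porch]
Visit porch → queue []

study -> loft -> library -> kitchen -> attic -> nursery -> gallery -> den -> cellar -> patio -> office -> gym -> garage -> studio -> foyer -> parlor -> closet -> porch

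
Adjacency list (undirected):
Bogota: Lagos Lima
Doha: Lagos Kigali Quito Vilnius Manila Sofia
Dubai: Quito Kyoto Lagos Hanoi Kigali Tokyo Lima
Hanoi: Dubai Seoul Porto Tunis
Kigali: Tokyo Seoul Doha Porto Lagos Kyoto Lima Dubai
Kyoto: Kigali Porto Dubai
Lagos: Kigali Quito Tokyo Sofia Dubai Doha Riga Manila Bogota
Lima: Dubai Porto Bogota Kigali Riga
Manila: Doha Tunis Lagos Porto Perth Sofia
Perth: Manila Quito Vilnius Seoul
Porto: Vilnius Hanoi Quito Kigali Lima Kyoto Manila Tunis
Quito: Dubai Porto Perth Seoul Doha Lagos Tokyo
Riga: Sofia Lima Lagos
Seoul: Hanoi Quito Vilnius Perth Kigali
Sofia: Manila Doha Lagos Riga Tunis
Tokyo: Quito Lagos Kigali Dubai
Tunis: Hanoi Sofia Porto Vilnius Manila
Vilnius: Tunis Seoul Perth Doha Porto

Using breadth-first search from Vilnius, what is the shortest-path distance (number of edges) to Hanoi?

2

Level 0: Vilnius
Level 1: Doha, Perth, Porto, Seoul, Tunis
Level 2: Hanoi, Kigali, Kyoto, Lagos, Lima, Manila, Quito, Sofia
Level 3: Bogota, Dubai, Riga, Tokyo
Hanoi first appears at level 2.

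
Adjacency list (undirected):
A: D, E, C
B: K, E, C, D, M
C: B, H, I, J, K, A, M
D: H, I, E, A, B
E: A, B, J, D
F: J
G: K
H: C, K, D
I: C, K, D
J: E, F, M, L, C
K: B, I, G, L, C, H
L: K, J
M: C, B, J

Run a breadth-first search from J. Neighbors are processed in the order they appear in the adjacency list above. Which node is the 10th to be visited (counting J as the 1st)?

K

Visit J; enqueue E, F, M, L, C → queue [E, F, M, L, C]
Visit E; enqueue A, B, D → queue [F, M, L, C, A, B, D]
Visit F → queue [M, L, C, A, B, D]
Visit M → queue [L, C, A, B, D]
Visit L; enqueue K → queue [C, A, B, D, K]
Visit C; enqueue H, I → queue [A, B, D, K, H, I]
Visit A → queue [B, D, K, H, I]
Visit B → queue [D, K, H, I]
Visit D → queue [K, H, I]
Visit K; enqueue G → queue [H, I, G]
Visit H → queue [I, G]
Visit I → queue [G]
Visit G → queue []

Visit order: J, E, F, M, L, C, A, B, D, K, H, I, G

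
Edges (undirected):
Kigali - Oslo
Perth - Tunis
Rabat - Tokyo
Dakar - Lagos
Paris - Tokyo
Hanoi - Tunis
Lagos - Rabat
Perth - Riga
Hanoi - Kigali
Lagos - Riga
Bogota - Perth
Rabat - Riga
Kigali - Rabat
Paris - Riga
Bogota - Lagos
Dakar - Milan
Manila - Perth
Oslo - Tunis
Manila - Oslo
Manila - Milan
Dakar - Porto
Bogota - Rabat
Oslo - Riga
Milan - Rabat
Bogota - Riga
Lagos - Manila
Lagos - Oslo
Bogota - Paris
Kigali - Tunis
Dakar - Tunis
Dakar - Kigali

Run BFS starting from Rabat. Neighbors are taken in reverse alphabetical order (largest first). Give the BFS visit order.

Visit Rabat; enqueue Tokyo, Riga, Milan, Lagos, Kigali, Bogota → queue [Tokyo, Riga, Milan, Lagos, Kigali, Bogota]
Visit Tokyo; enqueue Paris → queue [Riga, Milan, Lagos, Kigali, Bogota, Paris]
Visit Riga; enqueue Perth, Oslo → queue [Milan, Lagos, Kigali, Bogota, Paris, Perth, Oslo]
Visit Milan; enqueue Manila, Dakar → queue [Lagos, Kigali, Bogota, Paris, Perth, Oslo, Manila, Dakar]
Visit Lagos → queue [Kigali, Bogota, Paris, Perth, Oslo, Manila, Dakar]
Visit Kigali; enqueue Tunis, Hanoi → queue [Bogota, Paris, Perth, Oslo, Manila, Dakar, Tunis, Hanoi]
Visit Bogota → queue [Paris, Perth, Oslo, Manila, Dakar, Tunis, Hanoi]
Visit Paris → queue [Perth, Oslo, Manila, Dakar, Tunis, Hanoi]
Visit Perth → queue [Oslo, Manila, Dakar, Tunis, Hanoi]
Visit Oslo → queue [Manila, Dakar, Tunis, Hanoi]
Visit Manila → queue [Dakar, Tunis, Hanoi]
Visit Dakar; enqueue Porto → queue [Tunis, Hanoi, Porto]
Visit Tunis → queue [Hanoi, Porto]
Visit Hanoi → queue [Porto]
Visit Porto → queue []

Rabat → Tokyo → Riga → Milan → Lagos → Kigali → Bogota → Paris → Perth → Oslo → Manila → Dakar → Tunis → Hanoi → Porto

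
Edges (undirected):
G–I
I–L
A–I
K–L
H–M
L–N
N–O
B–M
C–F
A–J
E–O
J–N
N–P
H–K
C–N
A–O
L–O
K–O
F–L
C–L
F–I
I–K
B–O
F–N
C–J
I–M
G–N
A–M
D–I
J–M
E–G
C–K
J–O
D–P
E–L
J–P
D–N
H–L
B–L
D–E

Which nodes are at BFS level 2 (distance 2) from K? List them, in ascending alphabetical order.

A, B, D, E, F, G, J, M, N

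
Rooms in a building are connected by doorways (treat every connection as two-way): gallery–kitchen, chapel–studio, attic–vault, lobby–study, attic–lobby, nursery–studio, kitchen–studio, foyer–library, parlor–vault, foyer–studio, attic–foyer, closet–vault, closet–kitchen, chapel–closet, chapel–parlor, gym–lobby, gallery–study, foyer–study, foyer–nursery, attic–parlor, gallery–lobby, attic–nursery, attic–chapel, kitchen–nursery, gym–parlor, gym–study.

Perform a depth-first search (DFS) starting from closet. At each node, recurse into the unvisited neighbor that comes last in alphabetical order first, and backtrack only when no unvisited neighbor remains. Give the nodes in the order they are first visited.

Visit closet
closet → vault
vault → parlor
parlor → gym
gym → study
study → lobby
lobby → gallery
gallery → kitchen
kitchen → studio
studio → nursery
nursery → foyer
foyer → library
foyer → attic
attic → chapel

closet -> vault -> parlor -> gym -> study -> lobby -> gallery -> kitchen -> studio -> nursery -> foyer -> library -> attic -> chapel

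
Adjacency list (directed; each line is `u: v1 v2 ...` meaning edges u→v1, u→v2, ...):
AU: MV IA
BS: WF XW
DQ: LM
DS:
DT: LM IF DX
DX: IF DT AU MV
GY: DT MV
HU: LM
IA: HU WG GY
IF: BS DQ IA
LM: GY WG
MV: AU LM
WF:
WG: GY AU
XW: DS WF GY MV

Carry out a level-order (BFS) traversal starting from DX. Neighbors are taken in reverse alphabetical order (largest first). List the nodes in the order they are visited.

DX -> MV -> IF -> DT -> AU -> LM -> IA -> DQ -> BS -> WG -> GY -> HU -> XW -> WF -> DS

Visit DX; enqueue MV, IF, DT, AU → queue [MV, IF, DT, AU]
Visit MV; enqueue LM → queue [IF, DT, AU, LM]
Visit IF; enqueue IA, DQ, BS → queue [DT, AU, LM, IA, DQ, BS]
Visit DT → queue [AU, LM, IA, DQ, BS]
Visit AU → queue [LM, IA, DQ, BS]
Visit LM; enqueue WG, GY → queue [IA, DQ, BS, WG, GY]
Visit IA; enqueue HU → queue [DQ, BS, WG, GY, HU]
Visit DQ → queue [BS, WG, GY, HU]
Visit BS; enqueue XW, WF → queue [WG, GY, HU, XW, WF]
Visit WG → queue [GY, HU, XW, WF]
Visit GY → queue [HU, XW, WF]
Visit HU → queue [XW, WF]
Visit XW; enqueue DS → queue [WF, DS]
Visit WF → queue [DS]
Visit DS → queue []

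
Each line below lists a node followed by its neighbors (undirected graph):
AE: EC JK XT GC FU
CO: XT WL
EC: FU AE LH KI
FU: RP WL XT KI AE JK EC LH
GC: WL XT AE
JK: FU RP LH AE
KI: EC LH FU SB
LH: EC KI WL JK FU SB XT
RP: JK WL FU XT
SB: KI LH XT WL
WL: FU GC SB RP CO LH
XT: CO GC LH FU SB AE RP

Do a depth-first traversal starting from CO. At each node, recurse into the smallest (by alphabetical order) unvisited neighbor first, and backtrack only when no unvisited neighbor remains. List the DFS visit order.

CO WL FU AE EC KI LH JK RP XT GC SB

Visit CO
CO → WL
WL → FU
FU → AE
AE → EC
EC → KI
KI → LH
LH → JK
JK → RP
RP → XT
XT → GC
XT → SB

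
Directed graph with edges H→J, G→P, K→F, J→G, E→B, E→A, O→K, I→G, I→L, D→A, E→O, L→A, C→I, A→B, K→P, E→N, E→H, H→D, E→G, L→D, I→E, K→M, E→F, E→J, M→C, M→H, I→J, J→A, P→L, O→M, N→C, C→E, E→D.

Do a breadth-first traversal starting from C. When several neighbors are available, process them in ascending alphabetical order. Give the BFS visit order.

C -> E -> I -> A -> B -> D -> F -> G -> H -> J -> N -> O -> L -> P -> K -> M

Visit C; enqueue E, I → queue [E, I]
Visit E; enqueue A, B, D, F, G, H, J, N, O → queue [I, A, B, D, F, G, H, J, N, O]
Visit I; enqueue L → queue [A, B, D, F, G, H, J, N, O, L]
Visit A → queue [B, D, F, G, H, J, N, O, L]
Visit B → queue [D, F, G, H, J, N, O, L]
Visit D → queue [F, G, H, J, N, O, L]
Visit F → queue [G, H, J, N, O, L]
Visit G; enqueue P → queue [H, J, N, O, L, P]
Visit H → queue [J, N, O, L, P]
Visit J → queue [N, O, L, P]
Visit N → queue [O, L, P]
Visit O; enqueue K, M → queue [L, P, K, M]
Visit L → queue [P, K, M]
Visit P → queue [K, M]
Visit K → queue [M]
Visit M → queue []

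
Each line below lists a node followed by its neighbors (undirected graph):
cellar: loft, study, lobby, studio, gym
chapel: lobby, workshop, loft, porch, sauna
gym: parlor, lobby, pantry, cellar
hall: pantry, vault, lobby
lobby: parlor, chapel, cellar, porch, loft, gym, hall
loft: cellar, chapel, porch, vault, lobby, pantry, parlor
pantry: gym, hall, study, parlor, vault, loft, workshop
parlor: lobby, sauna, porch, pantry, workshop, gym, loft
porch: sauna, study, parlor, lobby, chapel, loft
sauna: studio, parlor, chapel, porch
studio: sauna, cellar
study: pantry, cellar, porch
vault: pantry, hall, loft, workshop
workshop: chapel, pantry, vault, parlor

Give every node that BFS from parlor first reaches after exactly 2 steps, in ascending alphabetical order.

cellar, chapel, hall, studio, study, vault

Level 0: parlor
Level 1: gym, lobby, loft, pantry, porch, sauna, workshop
Level 2: cellar, chapel, hall, studio, study, vault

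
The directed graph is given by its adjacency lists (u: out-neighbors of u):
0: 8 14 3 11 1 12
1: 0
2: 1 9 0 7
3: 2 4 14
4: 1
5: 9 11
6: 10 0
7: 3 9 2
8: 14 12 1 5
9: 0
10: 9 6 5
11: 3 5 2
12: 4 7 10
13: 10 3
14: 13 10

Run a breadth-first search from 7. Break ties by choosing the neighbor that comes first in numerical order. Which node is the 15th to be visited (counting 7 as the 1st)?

Visit 7; enqueue 2, 3, 9 → queue [2, 3, 9]
Visit 2; enqueue 0, 1 → queue [3, 9, 0, 1]
Visit 3; enqueue 4, 14 → queue [9, 0, 1, 4, 14]
Visit 9 → queue [0, 1, 4, 14]
Visit 0; enqueue 8, 11, 12 → queue [1, 4, 14, 8, 11, 12]
Visit 1 → queue [4, 14, 8, 11, 12]
Visit 4 → queue [14, 8, 11, 12]
Visit 14; enqueue 10, 13 → queue [8, 11, 12, 10, 13]
Visit 8; enqueue 5 → queue [11, 12, 10, 13, 5]
Visit 11 → queue [12, 10, 13, 5]
Visit 12 → queue [10, 13, 5]
Visit 10; enqueue 6 → queue [13, 5, 6]
Visit 13 → queue [5, 6]
Visit 5 → queue [6]
Visit 6 → queue []

Visit order: 7, 2, 3, 9, 0, 1, 4, 14, 8, 11, 12, 10, 13, 5, 6

6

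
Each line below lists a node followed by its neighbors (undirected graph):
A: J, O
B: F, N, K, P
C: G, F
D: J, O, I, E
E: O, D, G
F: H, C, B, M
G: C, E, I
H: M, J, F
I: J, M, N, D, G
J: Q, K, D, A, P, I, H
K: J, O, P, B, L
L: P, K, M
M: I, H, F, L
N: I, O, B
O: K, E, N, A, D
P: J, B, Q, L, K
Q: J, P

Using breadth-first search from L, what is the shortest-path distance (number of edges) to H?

Level 0: L
Level 1: K, M, P
Level 2: B, F, H, I, J, O, Q
Level 3: A, C, D, E, G, N
H first appears at level 2.

2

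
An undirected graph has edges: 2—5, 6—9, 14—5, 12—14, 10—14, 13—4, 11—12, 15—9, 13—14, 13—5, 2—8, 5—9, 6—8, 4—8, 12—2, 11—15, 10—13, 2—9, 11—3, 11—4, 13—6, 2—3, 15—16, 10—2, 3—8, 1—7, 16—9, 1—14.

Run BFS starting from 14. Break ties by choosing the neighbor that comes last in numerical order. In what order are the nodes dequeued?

14 → 13 → 12 → 10 → 5 → 1 → 6 → 4 → 11 → 2 → 9 → 7 → 8 → 15 → 3 → 16

Visit 14; enqueue 13, 12, 10, 5, 1 → queue [13, 12, 10, 5, 1]
Visit 13; enqueue 6, 4 → queue [12, 10, 5, 1, 6, 4]
Visit 12; enqueue 11, 2 → queue [10, 5, 1, 6, 4, 11, 2]
Visit 10 → queue [5, 1, 6, 4, 11, 2]
Visit 5; enqueue 9 → queue [1, 6, 4, 11, 2, 9]
Visit 1; enqueue 7 → queue [6, 4, 11, 2, 9, 7]
Visit 6; enqueue 8 → queue [4, 11, 2, 9, 7, 8]
Visit 4 → queue [11, 2, 9, 7, 8]
Visit 11; enqueue 15, 3 → queue [2, 9, 7, 8, 15, 3]
Visit 2 → queue [9, 7, 8, 15, 3]
Visit 9; enqueue 16 → queue [7, 8, 15, 3, 16]
Visit 7 → queue [8, 15, 3, 16]
Visit 8 → queue [15, 3, 16]
Visit 15 → queue [3, 16]
Visit 3 → queue [16]
Visit 16 → queue []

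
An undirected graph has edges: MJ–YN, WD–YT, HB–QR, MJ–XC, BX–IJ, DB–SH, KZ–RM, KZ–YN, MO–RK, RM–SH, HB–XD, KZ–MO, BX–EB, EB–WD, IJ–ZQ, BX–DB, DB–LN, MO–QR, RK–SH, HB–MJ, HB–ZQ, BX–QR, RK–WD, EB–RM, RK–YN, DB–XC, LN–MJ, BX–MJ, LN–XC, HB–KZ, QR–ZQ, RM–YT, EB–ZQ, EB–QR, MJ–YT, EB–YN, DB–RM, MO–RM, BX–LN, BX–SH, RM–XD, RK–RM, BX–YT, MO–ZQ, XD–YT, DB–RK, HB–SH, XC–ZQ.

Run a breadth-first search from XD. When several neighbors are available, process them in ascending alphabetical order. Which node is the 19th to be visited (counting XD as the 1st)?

IJ

Visit XD; enqueue HB, RM, YT → queue [HB, RM, YT]
Visit HB; enqueue KZ, MJ, QR, SH, ZQ → queue [RM, YT, KZ, MJ, QR, SH, ZQ]
Visit RM; enqueue DB, EB, MO, RK → queue [YT, KZ, MJ, QR, SH, ZQ, DB, EB, MO, RK]
Visit YT; enqueue BX, WD → queue [KZ, MJ, QR, SH, ZQ, DB, EB, MO, RK, BX, WD]
Visit KZ; enqueue YN → queue [MJ, QR, SH, ZQ, DB, EB, MO, RK, BX, WD, YN]
Visit MJ; enqueue LN, XC → queue [QR, SH, ZQ, DB, EB, MO, RK, BX, WD, YN, LN, XC]
Visit QR → queue [SH, ZQ, DB, EB, MO, RK, BX, WD, YN, LN, XC]
Visit SH → queue [ZQ, DB, EB, MO, RK, BX, WD, YN, LN, XC]
Visit ZQ; enqueue IJ → queue [DB, EB, MO, RK, BX, WD, YN, LN, XC, IJ]
Visit DB → queue [EB, MO, RK, BX, WD, YN, LN, XC, IJ]
Visit EB → queue [MO, RK, BX, WD, YN, LN, XC, IJ]
Visit MO → queue [RK, BX, WD, YN, LN, XC, IJ]
Visit RK → queue [BX, WD, YN, LN, XC, IJ]
Visit BX → queue [WD, YN, LN, XC, IJ]
Visit WD → queue [YN, LN, XC, IJ]
Visit YN → queue [LN, XC, IJ]
Visit LN → queue [XC, IJ]
Visit XC → queue [IJ]
Visit IJ → queue []

Visit order: XD, HB, RM, YT, KZ, MJ, QR, SH, ZQ, DB, EB, MO, RK, BX, WD, YN, LN, XC, IJ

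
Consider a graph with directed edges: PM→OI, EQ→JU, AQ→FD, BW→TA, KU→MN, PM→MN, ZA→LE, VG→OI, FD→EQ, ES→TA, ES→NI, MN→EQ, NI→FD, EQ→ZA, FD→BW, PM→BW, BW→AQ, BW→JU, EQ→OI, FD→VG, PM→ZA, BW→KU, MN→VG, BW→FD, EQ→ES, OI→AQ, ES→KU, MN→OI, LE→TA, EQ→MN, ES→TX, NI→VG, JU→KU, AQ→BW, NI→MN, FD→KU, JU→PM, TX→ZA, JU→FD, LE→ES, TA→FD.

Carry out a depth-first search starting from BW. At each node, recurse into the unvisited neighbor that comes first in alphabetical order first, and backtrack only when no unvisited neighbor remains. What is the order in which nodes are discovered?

BW, AQ, FD, EQ, ES, KU, MN, OI, VG, NI, TA, TX, ZA, LE, JU, PM

Visit BW
BW → AQ
AQ → FD
FD → EQ
EQ → ES
ES → KU
KU → MN
MN → OI
MN → VG
ES → NI
ES → TA
ES → TX
TX → ZA
ZA → LE
EQ → JU
JU → PM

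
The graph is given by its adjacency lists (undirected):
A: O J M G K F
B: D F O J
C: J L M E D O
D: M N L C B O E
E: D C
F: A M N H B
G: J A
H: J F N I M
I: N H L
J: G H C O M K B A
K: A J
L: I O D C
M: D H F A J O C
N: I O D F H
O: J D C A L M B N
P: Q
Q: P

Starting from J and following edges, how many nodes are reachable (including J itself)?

15

BFS from J visits: J, G, H, C, O, M, K, B, A, F, N, I, L, E, D
Reachable nodes: 15 of 17 total.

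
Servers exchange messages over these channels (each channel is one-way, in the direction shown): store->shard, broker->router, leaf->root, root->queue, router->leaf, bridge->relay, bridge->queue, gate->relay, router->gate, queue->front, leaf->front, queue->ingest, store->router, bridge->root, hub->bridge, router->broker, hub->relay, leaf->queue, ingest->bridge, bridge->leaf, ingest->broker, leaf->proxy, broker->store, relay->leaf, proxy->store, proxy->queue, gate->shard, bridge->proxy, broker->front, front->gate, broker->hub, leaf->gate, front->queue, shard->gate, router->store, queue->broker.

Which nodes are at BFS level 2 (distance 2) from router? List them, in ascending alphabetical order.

Level 0: router
Level 1: broker, gate, leaf, store
Level 2: front, hub, proxy, queue, relay, root, shard
Level 3: bridge, ingest

front, hub, proxy, queue, relay, root, shard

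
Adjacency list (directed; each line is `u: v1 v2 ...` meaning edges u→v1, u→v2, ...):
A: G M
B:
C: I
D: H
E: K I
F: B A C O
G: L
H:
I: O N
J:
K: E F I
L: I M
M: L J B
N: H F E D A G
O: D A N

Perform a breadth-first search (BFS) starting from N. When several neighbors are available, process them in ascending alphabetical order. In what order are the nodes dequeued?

N, A, D, E, F, G, H, M, I, K, B, C, O, L, J

Visit N; enqueue A, D, E, F, G, H → queue [A, D, E, F, G, H]
Visit A; enqueue M → queue [D, E, F, G, H, M]
Visit D → queue [E, F, G, H, M]
Visit E; enqueue I, K → queue [F, G, H, M, I, K]
Visit F; enqueue B, C, O → queue [G, H, M, I, K, B, C, O]
Visit G; enqueue L → queue [H, M, I, K, B, C, O, L]
Visit H → queue [M, I, K, B, C, O, L]
Visit M; enqueue J → queue [I, K, B, C, O, L, J]
Visit I → queue [K, B, C, O, L, J]
Visit K → queue [B, C, O, L, J]
Visit B → queue [C, O, L, J]
Visit C → queue [O, L, J]
Visit O → queue [L, J]
Visit L → queue [J]
Visit J → queue []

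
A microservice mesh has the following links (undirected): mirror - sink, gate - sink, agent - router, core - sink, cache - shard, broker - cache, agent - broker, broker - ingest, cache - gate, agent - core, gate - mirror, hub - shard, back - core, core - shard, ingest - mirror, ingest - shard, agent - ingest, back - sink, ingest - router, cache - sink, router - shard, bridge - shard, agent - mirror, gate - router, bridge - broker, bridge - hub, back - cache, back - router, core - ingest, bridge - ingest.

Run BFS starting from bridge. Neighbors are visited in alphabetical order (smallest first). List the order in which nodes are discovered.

Visit bridge; enqueue broker, hub, ingest, shard → queue [broker, hub, ingest, shard]
Visit broker; enqueue agent, cache → queue [hub, ingest, shard, agent, cache]
Visit hub → queue [ingest, shard, agent, cache]
Visit ingest; enqueue core, mirror, router → queue [shard, agent, cache, core, mirror, router]
Visit shard → queue [agent, cache, core, mirror, router]
Visit agent → queue [cache, core, mirror, router]
Visit cache; enqueue back, gate, sink → queue [core, mirror, router, back, gate, sink]
Visit core → queue [mirror, router, back, gate, sink]
Visit mirror → queue [router, back, gate, sink]
Visit router → queue [back, gate, sink]
Visit back → queue [gate, sink]
Visit gate → queue [sink]
Visit sink → queue []

bridge broker hub ingest shard agent cache core mirror router back gate sink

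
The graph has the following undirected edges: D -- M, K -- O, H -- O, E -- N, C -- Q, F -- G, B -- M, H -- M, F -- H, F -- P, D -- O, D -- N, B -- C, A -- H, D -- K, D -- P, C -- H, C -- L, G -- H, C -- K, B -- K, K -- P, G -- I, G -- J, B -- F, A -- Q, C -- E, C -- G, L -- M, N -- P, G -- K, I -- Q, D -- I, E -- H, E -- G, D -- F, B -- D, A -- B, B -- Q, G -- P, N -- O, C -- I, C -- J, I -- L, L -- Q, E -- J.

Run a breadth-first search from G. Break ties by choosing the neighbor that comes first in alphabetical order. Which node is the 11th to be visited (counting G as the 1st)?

Visit G; enqueue C, E, F, H, I, J, K, P → queue [C, E, F, H, I, J, K, P]
Visit C; enqueue B, L, Q → queue [E, F, H, I, J, K, P, B, L, Q]
Visit E; enqueue N → queue [F, H, I, J, K, P, B, L, Q, N]
Visit F; enqueue D → queue [H, I, J, K, P, B, L, Q, N, D]
Visit H; enqueue A, M, O → queue [I, J, K, P, B, L, Q, N, D, A, M, O]
Visit I → queue [J, K, P, B, L, Q, N, D, A, M, O]
Visit J → queue [K, P, B, L, Q, N, D, A, M, O]
Visit K → queue [P, B, L, Q, N, D, A, M, O]
Visit P → queue [B, L, Q, N, D, A, M, O]
Visit B → queue [L, Q, N, D, A, M, O]
Visit L → queue [Q, N, D, A, M, O]
Visit Q → queue [N, D, A, M, O]
Visit N → queue [D, A, M, O]
Visit D → queue [A, M, O]
Visit A → queue [M, O]
Visit M → queue [O]
Visit O → queue []

Visit order: G, C, E, F, H, I, J, K, P, B, L, Q, N, D, A, M, O

L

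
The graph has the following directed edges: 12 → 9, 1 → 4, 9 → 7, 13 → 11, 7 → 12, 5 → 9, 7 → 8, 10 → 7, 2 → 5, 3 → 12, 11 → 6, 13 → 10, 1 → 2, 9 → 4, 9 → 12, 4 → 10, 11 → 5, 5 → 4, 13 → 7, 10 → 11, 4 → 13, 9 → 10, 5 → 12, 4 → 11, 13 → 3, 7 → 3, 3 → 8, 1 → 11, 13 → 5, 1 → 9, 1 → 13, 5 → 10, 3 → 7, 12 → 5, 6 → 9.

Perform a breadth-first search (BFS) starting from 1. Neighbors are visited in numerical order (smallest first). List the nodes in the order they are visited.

Visit 1; enqueue 2, 4, 9, 11, 13 → queue [2, 4, 9, 11, 13]
Visit 2; enqueue 5 → queue [4, 9, 11, 13, 5]
Visit 4; enqueue 10 → queue [9, 11, 13, 5, 10]
Visit 9; enqueue 7, 12 → queue [11, 13, 5, 10, 7, 12]
Visit 11; enqueue 6 → queue [13, 5, 10, 7, 12, 6]
Visit 13; enqueue 3 → queue [5, 10, 7, 12, 6, 3]
Visit 5 → queue [10, 7, 12, 6, 3]
Visit 10 → queue [7, 12, 6, 3]
Visit 7; enqueue 8 → queue [12, 6, 3, 8]
Visit 12 → queue [6, 3, 8]
Visit 6 → queue [3, 8]
Visit 3 → queue [8]
Visit 8 → queue []

1 2 4 9 11 13 5 10 7 12 6 3 8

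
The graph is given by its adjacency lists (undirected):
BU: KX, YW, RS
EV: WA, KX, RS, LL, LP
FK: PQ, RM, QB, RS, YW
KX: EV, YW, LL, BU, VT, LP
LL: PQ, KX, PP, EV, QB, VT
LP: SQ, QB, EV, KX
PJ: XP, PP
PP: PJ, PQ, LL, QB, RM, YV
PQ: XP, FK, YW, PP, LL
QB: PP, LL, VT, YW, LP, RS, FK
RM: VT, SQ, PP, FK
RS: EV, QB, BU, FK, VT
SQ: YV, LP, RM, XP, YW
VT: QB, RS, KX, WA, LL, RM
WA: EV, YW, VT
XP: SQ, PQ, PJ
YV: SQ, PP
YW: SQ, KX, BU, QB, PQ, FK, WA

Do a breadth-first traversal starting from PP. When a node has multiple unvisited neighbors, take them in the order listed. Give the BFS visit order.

PP, PJ, PQ, LL, QB, RM, YV, XP, FK, YW, KX, EV, VT, LP, RS, SQ, BU, WA

Visit PP; enqueue PJ, PQ, LL, QB, RM, YV → queue [PJ, PQ, LL, QB, RM, YV]
Visit PJ; enqueue XP → queue [PQ, LL, QB, RM, YV, XP]
Visit PQ; enqueue FK, YW → queue [LL, QB, RM, YV, XP, FK, YW]
Visit LL; enqueue KX, EV, VT → queue [QB, RM, YV, XP, FK, YW, KX, EV, VT]
Visit QB; enqueue LP, RS → queue [RM, YV, XP, FK, YW, KX, EV, VT, LP, RS]
Visit RM; enqueue SQ → queue [YV, XP, FK, YW, KX, EV, VT, LP, RS, SQ]
Visit YV → queue [XP, FK, YW, KX, EV, VT, LP, RS, SQ]
Visit XP → queue [FK, YW, KX, EV, VT, LP, RS, SQ]
Visit FK → queue [YW, KX, EV, VT, LP, RS, SQ]
Visit YW; enqueue BU, WA → queue [KX, EV, VT, LP, RS, SQ, BU, WA]
Visit KX → queue [EV, VT, LP, RS, SQ, BU, WA]
Visit EV → queue [VT, LP, RS, SQ, BU, WA]
Visit VT → queue [LP, RS, SQ, BU, WA]
Visit LP → queue [RS, SQ, BU, WA]
Visit RS → queue [SQ, BU, WA]
Visit SQ → queue [BU, WA]
Visit BU → queue [WA]
Visit WA → queue []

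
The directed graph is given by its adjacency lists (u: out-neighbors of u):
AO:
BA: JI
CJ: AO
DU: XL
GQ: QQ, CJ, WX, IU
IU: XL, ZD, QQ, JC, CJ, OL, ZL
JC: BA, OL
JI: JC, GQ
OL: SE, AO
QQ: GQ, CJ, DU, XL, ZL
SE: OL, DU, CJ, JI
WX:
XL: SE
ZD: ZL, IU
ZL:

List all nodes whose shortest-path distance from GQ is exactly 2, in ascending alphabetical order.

AO, DU, JC, OL, XL, ZD, ZL

Level 0: GQ
Level 1: CJ, IU, QQ, WX
Level 2: AO, DU, JC, OL, XL, ZD, ZL
Level 3: BA, SE
Level 4: JI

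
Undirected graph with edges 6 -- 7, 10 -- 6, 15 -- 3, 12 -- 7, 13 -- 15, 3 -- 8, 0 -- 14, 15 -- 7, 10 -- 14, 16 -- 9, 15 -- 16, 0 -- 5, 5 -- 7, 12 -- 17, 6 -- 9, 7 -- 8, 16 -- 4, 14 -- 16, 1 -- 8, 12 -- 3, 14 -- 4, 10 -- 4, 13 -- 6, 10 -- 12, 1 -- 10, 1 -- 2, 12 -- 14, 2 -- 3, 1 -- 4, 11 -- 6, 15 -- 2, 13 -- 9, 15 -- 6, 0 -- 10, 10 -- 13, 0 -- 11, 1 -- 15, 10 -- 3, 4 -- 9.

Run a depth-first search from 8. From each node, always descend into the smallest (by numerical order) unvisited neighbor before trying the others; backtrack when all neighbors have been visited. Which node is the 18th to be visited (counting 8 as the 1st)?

11

Visit 8
8 → 1
1 → 2
2 → 3
3 → 10
10 → 0
0 → 5
5 → 7
7 → 6
6 → 9
9 → 4
4 → 14
14 → 12
12 → 17
14 → 16
16 → 15
15 → 13
6 → 11

Visit order: 8, 1, 2, 3, 10, 0, 5, 7, 6, 9, 4, 14, 12, 17, 16, 15, 13, 11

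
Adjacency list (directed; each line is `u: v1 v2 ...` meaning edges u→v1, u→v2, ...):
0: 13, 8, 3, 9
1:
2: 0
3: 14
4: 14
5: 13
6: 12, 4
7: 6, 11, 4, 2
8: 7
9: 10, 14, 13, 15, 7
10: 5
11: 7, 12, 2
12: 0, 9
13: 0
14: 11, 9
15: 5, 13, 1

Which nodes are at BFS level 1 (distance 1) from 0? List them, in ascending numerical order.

3, 8, 9, 13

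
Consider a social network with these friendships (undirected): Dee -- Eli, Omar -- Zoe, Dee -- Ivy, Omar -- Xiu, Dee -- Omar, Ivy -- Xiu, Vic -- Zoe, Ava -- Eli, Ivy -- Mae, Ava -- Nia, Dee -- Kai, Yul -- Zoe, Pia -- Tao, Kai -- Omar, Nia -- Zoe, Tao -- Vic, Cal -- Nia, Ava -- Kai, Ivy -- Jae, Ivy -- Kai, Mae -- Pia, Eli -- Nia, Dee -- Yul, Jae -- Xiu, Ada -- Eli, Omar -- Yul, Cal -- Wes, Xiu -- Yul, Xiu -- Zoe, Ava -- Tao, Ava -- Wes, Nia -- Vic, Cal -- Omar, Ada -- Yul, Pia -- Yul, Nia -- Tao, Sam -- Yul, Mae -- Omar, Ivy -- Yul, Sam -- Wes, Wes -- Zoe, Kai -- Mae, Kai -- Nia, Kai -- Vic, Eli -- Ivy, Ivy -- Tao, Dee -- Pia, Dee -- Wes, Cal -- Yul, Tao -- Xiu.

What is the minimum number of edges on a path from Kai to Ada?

3

Level 0: Kai
Level 1: Ava, Dee, Ivy, Mae, Nia, Omar, Vic
Level 2: Cal, Eli, Jae, Pia, Tao, Wes, Xiu, Yul, Zoe
Level 3: Ada, Sam
Ada first appears at level 3.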